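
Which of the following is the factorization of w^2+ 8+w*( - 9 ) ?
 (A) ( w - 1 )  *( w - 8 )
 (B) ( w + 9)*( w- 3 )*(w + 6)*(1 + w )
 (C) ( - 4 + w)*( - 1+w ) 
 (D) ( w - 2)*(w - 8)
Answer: A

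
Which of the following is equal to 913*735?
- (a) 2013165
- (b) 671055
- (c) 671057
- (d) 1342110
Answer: b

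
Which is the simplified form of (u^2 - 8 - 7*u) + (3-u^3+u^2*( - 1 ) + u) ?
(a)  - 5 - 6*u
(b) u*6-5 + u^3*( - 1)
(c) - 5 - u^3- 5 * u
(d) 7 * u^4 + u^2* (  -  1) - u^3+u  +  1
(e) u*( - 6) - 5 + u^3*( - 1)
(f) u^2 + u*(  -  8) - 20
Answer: e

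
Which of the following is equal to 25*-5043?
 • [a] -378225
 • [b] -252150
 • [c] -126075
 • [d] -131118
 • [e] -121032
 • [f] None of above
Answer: c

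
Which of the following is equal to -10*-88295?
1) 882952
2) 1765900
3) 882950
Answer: 3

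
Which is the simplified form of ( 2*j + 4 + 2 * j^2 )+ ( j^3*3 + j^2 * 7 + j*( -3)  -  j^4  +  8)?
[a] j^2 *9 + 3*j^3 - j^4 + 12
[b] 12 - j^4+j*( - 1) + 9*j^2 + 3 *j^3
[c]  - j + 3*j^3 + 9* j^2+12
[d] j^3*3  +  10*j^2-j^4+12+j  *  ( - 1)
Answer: b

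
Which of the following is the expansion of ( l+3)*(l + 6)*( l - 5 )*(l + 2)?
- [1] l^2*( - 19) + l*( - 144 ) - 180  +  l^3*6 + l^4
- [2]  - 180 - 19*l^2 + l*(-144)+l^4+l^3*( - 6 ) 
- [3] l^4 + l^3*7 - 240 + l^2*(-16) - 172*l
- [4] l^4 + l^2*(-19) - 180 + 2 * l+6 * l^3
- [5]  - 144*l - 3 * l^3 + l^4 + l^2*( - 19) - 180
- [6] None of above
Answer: 1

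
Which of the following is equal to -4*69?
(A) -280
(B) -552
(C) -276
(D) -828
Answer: C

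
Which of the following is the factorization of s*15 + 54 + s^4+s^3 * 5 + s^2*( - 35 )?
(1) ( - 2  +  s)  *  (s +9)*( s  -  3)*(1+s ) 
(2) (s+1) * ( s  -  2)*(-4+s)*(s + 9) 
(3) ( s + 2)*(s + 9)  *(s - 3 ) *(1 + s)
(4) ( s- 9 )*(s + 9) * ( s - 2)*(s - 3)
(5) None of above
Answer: 1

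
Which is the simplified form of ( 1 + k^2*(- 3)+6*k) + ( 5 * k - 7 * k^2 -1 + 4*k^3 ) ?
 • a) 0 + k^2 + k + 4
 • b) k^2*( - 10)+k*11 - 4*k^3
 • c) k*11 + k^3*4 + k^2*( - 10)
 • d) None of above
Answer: c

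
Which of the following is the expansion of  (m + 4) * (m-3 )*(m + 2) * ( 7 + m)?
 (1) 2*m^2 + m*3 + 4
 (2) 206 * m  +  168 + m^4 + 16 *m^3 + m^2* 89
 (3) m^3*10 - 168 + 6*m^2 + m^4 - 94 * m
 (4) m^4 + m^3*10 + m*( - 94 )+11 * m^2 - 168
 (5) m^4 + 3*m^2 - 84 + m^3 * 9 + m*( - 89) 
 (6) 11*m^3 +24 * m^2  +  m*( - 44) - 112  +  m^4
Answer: 4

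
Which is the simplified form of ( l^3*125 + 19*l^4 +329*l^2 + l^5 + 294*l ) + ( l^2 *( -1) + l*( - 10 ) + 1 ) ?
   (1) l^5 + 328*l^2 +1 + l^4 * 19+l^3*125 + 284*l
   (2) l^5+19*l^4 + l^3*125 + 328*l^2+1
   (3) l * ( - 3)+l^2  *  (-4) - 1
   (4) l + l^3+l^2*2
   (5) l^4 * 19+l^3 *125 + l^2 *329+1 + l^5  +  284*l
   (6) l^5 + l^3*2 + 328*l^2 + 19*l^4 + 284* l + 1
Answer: 1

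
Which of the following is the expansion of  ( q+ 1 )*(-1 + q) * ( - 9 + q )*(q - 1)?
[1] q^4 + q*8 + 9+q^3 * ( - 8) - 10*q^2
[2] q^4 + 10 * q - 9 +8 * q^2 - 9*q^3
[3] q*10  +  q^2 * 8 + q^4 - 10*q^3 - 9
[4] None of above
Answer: 3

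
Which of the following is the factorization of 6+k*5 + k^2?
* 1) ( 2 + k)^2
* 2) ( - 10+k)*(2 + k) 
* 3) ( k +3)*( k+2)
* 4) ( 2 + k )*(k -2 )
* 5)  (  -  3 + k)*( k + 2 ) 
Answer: 3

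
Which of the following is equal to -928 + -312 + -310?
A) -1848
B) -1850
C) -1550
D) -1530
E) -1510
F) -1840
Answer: C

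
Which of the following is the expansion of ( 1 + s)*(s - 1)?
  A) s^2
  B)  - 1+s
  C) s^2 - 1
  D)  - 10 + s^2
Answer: C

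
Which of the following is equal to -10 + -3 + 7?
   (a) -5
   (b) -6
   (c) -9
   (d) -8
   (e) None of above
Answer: b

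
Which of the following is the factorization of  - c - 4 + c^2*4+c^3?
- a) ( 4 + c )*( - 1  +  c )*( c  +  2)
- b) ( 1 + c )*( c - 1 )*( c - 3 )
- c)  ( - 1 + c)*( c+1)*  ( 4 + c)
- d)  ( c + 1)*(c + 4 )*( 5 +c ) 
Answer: c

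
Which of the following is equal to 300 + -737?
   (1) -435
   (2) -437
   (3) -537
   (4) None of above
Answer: 2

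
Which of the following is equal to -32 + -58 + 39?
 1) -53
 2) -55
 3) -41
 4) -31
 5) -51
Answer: 5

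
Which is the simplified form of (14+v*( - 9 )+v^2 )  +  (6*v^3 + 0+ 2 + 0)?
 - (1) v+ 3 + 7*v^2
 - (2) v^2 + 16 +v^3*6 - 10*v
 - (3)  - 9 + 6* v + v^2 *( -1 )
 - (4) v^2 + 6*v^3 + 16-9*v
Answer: 4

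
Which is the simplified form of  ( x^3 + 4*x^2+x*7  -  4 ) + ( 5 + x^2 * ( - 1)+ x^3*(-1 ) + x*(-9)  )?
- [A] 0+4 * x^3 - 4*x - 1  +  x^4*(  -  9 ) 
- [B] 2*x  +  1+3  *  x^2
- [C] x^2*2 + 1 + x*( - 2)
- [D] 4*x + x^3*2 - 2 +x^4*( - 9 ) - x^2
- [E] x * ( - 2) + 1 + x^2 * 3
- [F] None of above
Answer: E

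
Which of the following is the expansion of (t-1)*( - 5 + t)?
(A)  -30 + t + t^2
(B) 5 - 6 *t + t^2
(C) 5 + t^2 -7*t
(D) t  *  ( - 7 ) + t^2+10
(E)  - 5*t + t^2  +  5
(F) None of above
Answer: B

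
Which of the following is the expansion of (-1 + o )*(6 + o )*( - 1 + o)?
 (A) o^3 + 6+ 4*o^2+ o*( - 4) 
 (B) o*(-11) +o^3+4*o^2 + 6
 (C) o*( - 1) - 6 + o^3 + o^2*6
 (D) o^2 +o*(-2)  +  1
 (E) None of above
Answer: B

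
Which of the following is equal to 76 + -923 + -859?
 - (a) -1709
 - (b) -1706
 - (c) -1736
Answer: b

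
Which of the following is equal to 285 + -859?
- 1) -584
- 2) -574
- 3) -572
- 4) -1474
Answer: 2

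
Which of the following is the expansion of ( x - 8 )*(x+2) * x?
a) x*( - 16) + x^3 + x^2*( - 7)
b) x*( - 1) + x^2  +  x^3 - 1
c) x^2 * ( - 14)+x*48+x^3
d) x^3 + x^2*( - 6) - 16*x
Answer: d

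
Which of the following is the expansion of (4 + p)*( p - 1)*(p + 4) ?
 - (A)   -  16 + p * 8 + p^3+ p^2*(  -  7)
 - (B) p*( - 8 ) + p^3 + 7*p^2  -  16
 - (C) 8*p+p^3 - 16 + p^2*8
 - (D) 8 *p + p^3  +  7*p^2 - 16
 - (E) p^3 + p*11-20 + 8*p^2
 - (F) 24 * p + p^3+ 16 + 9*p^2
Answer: D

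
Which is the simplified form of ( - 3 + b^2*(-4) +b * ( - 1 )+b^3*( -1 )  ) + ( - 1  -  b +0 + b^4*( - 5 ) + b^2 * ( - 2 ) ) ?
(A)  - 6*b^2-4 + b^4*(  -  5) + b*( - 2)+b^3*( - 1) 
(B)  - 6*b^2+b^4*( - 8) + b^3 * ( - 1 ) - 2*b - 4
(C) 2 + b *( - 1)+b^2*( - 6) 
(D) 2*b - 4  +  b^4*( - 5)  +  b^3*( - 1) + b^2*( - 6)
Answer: A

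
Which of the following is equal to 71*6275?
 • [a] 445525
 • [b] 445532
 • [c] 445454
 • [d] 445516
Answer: a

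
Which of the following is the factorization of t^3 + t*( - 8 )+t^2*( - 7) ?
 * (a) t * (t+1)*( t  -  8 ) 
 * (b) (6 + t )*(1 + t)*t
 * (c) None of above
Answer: a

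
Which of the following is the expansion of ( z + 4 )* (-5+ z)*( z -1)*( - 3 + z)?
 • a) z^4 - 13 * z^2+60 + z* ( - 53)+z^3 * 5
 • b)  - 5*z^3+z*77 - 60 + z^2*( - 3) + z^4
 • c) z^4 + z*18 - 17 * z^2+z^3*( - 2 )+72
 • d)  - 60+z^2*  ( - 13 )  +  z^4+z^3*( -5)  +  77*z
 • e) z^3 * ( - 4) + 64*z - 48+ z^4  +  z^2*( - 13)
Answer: d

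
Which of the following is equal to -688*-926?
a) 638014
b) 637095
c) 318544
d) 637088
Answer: d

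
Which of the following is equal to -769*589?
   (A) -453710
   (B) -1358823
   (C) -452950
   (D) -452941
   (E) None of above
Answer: D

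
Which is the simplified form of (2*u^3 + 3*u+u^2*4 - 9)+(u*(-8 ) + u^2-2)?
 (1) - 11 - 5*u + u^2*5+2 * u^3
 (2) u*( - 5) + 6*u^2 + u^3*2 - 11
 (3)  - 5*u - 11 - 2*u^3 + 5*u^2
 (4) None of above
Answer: 1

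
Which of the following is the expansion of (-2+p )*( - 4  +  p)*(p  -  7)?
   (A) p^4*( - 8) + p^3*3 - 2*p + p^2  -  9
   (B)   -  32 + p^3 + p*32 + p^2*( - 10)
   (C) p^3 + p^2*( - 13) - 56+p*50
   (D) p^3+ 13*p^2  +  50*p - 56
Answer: C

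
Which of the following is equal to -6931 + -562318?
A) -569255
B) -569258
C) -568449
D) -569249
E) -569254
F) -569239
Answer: D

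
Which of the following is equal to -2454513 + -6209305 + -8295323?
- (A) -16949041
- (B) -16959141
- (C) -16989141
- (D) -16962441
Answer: B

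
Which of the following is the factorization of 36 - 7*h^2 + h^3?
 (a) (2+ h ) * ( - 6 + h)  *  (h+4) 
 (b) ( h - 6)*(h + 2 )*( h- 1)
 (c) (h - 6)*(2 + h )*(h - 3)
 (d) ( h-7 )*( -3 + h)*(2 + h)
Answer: c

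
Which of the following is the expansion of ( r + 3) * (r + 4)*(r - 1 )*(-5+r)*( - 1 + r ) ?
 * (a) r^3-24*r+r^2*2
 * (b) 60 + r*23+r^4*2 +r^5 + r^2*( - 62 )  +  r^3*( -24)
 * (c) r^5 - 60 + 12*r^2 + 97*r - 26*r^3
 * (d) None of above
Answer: d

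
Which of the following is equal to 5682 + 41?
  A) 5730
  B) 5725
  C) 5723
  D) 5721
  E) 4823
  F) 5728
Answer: C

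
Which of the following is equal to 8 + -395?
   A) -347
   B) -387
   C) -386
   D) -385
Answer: B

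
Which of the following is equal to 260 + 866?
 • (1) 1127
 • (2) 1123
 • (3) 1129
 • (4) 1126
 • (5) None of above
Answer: 4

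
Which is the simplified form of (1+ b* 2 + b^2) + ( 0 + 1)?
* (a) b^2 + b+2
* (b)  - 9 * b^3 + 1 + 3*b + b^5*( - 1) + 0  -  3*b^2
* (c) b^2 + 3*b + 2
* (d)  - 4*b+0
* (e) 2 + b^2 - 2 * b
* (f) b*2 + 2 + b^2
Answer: f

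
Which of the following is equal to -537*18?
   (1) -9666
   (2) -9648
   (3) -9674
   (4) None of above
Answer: 1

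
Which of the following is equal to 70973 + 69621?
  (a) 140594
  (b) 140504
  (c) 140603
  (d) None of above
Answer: a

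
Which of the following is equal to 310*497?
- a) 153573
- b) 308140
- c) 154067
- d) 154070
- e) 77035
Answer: d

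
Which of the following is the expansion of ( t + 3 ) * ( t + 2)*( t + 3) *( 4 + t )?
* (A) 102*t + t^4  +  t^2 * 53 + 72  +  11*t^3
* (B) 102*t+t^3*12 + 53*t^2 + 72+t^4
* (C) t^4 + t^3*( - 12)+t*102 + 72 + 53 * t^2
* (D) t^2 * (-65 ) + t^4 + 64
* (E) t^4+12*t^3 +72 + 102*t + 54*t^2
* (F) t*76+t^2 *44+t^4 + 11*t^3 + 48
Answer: B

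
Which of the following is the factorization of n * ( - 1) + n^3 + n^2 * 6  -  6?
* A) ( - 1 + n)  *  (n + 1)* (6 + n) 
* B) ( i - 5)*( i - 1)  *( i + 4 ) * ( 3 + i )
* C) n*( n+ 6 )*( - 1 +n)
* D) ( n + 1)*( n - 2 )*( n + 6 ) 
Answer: A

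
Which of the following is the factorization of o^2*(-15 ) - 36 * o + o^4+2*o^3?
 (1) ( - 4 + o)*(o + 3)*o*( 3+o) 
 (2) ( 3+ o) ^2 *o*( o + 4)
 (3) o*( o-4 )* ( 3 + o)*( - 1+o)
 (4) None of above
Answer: 1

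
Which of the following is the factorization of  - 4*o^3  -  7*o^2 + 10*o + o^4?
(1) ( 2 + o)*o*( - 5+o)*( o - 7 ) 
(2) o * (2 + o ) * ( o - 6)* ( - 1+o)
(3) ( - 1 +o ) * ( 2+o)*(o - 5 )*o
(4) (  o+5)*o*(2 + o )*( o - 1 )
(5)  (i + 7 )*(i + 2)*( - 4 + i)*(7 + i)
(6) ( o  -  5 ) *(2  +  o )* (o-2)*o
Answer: 3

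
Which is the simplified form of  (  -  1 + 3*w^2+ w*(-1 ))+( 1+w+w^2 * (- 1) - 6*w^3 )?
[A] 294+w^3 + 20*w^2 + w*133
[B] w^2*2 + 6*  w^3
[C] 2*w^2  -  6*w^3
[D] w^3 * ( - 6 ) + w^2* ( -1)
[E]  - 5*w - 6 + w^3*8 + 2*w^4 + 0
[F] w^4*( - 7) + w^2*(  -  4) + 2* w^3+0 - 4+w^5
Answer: C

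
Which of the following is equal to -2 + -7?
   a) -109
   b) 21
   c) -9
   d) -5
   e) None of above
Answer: c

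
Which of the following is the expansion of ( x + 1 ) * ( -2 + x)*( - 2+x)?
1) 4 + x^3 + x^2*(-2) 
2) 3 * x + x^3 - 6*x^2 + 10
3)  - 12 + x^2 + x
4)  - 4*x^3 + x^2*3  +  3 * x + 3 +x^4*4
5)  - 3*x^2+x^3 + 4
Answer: 5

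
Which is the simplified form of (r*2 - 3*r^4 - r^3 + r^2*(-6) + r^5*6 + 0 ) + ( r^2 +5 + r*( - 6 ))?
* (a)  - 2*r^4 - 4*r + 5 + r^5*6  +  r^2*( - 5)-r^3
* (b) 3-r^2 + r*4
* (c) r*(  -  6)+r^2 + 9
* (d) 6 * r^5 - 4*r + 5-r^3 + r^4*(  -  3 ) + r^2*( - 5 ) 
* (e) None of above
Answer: d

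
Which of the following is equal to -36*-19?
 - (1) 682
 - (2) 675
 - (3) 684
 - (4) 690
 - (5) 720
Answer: 3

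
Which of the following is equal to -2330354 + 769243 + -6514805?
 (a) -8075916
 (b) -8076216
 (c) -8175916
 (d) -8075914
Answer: a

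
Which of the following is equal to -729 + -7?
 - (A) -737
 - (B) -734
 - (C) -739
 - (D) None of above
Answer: D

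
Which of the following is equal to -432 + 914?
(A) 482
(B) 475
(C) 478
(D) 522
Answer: A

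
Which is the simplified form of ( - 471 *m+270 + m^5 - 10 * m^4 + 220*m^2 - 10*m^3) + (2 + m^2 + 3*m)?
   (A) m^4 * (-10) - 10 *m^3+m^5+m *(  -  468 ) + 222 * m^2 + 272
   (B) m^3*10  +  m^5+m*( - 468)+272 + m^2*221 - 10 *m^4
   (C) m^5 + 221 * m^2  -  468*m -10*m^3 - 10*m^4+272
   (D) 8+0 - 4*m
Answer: C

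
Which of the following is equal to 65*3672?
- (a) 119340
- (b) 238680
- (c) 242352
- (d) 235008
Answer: b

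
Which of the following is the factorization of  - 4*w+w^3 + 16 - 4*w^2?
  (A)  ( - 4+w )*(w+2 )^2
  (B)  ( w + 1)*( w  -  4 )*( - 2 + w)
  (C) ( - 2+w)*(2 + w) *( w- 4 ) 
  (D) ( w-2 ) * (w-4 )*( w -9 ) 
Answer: C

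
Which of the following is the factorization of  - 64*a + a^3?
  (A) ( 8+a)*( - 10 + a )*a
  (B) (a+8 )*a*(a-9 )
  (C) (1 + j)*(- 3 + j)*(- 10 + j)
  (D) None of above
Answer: D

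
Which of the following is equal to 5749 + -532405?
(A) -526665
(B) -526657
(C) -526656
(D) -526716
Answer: C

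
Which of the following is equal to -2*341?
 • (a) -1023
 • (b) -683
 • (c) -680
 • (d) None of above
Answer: d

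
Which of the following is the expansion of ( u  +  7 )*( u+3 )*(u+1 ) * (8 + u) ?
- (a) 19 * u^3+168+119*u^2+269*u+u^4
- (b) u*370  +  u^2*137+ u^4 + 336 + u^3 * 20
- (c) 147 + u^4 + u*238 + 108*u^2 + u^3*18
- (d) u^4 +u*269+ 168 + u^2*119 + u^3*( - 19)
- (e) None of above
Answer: a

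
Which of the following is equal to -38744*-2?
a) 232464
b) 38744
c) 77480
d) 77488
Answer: d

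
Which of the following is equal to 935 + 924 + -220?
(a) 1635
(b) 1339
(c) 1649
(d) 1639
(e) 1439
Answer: d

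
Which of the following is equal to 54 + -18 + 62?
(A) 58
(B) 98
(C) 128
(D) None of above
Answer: B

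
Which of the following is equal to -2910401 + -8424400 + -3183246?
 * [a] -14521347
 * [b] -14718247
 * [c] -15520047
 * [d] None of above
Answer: d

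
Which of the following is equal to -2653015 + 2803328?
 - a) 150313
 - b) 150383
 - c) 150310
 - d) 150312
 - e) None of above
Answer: a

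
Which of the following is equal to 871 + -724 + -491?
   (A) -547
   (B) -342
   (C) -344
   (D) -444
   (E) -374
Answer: C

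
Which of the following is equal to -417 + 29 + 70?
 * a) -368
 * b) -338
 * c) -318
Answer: c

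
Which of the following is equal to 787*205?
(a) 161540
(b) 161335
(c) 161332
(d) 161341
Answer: b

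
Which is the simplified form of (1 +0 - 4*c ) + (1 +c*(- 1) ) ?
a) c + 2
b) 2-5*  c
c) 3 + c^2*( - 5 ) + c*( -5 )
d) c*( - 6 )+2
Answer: b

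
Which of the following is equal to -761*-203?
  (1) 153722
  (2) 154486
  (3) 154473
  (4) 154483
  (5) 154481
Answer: 4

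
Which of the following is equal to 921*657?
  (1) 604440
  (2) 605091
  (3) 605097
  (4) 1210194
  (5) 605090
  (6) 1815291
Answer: 3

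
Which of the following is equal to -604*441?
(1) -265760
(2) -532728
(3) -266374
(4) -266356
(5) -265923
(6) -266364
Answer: 6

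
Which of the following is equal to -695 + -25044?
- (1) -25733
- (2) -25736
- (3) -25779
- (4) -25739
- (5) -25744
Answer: 4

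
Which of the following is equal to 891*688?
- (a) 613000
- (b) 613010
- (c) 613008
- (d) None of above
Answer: c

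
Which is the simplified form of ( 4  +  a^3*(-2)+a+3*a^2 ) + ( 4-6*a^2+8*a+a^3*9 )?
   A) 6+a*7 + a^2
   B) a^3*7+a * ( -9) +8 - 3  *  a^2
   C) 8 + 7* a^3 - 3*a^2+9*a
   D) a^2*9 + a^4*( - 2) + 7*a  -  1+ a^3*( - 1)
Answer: C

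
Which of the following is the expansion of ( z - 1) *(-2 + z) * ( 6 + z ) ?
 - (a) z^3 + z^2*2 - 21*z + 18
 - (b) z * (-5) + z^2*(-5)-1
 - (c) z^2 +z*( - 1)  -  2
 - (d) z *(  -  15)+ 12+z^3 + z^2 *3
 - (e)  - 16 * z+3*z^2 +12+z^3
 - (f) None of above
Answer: e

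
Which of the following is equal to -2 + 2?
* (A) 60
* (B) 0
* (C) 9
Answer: B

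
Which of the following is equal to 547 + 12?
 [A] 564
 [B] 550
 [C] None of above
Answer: C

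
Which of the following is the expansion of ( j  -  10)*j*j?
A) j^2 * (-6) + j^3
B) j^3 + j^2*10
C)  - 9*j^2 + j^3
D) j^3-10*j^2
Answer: D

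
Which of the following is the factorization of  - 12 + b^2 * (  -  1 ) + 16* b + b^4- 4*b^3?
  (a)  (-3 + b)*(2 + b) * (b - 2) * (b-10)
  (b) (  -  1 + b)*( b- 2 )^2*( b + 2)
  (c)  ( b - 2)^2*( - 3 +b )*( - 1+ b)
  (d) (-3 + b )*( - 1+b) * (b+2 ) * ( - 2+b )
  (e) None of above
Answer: d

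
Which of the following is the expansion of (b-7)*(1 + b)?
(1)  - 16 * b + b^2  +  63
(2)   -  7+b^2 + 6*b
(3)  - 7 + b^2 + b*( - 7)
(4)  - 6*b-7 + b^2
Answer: 4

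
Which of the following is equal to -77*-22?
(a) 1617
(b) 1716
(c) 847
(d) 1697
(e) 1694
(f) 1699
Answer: e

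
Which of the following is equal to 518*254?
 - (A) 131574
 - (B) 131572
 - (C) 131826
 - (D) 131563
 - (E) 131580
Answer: B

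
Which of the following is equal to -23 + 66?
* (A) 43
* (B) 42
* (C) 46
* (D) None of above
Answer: A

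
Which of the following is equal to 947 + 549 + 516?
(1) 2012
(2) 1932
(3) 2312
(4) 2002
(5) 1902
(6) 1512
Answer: 1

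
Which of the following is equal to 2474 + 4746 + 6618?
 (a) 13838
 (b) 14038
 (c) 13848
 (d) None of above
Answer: a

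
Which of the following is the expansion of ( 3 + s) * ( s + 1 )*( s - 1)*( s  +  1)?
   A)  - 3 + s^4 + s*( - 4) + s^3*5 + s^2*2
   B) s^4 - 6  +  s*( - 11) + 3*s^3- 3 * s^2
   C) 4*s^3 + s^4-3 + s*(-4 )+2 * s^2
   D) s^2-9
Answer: C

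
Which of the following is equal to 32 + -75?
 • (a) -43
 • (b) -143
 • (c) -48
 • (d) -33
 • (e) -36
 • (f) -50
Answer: a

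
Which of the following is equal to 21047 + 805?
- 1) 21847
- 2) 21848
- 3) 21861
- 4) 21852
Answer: 4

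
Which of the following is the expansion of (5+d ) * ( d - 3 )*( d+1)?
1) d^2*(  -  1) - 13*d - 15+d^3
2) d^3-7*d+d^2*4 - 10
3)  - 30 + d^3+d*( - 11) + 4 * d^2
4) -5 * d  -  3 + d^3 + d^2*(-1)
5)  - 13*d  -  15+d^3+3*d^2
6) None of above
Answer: 5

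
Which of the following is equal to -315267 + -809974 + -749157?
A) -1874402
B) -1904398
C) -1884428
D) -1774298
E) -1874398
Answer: E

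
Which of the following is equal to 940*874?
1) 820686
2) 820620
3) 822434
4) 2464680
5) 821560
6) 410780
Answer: 5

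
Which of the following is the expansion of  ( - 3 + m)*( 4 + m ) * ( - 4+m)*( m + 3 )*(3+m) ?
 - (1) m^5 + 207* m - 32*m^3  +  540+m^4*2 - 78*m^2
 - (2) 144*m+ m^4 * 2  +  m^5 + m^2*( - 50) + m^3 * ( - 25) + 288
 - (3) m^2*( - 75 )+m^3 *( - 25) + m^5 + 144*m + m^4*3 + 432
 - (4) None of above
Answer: 3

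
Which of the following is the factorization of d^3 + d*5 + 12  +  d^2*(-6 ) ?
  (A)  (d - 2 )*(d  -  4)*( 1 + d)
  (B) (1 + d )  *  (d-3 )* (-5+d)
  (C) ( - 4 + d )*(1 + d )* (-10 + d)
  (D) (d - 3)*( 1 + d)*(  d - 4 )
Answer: D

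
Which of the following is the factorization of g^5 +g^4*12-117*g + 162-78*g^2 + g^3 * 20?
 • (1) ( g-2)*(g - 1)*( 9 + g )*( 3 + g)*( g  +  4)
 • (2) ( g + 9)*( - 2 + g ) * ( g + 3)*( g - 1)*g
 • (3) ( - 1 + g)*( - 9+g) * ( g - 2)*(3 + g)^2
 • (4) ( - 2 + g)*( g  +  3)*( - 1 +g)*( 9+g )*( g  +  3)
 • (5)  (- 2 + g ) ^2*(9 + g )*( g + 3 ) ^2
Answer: 4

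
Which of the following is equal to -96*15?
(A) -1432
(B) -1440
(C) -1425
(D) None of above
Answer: B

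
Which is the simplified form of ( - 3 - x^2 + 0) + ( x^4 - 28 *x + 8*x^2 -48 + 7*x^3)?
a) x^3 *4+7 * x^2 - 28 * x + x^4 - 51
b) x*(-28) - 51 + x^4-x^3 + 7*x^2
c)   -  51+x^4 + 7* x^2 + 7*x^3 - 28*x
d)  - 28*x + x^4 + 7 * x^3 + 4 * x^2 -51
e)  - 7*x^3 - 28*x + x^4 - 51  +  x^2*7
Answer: c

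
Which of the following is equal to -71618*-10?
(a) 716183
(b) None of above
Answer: b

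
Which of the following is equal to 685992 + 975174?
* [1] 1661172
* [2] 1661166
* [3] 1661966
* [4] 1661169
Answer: 2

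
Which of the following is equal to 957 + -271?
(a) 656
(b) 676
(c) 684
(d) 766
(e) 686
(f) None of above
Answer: e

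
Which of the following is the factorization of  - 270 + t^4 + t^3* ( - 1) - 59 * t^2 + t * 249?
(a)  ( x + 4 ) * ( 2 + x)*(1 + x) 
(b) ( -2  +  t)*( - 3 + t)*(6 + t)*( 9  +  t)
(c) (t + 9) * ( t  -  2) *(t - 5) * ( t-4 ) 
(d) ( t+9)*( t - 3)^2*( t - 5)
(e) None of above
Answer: e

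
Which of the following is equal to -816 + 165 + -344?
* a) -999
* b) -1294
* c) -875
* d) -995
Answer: d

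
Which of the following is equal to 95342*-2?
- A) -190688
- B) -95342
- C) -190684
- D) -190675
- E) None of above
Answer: C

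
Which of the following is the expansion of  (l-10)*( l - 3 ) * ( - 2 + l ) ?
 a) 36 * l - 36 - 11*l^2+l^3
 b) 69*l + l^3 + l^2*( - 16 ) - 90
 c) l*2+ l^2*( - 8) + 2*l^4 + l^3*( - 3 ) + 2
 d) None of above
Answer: d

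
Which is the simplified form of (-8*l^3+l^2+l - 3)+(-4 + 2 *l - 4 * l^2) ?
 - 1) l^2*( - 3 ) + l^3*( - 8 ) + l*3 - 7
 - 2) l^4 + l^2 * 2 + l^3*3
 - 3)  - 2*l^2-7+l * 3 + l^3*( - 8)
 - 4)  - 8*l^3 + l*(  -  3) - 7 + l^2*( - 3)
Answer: 1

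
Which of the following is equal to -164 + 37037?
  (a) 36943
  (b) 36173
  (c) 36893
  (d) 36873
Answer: d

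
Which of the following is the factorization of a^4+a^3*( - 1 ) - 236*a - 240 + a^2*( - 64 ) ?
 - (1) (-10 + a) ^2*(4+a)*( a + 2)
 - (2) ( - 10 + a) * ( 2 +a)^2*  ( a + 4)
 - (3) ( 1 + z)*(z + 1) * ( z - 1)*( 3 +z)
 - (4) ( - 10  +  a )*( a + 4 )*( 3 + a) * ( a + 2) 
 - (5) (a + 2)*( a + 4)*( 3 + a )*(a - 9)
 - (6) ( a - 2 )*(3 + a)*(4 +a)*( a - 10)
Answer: 4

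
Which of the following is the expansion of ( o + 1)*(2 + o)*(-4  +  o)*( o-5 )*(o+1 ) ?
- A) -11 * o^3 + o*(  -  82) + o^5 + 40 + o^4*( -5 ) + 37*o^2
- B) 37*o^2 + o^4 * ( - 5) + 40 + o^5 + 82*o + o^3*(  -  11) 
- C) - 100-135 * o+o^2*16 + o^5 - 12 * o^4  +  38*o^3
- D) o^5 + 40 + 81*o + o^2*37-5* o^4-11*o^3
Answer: B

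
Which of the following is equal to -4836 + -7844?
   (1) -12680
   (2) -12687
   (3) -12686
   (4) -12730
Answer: 1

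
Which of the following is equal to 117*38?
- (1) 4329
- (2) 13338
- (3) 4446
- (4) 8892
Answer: 3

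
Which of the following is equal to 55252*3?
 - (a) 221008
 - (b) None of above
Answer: b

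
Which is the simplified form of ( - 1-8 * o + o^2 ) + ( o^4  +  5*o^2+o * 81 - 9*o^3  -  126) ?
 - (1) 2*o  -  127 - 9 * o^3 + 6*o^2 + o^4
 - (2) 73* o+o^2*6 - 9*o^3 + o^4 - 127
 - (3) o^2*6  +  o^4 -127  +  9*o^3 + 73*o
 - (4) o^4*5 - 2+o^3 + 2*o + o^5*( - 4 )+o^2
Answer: 2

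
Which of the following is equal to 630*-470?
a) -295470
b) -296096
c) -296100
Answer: c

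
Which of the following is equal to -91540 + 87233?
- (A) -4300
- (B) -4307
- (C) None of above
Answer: B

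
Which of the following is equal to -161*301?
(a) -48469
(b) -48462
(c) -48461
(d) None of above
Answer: c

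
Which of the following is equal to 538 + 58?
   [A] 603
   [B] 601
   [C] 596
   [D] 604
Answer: C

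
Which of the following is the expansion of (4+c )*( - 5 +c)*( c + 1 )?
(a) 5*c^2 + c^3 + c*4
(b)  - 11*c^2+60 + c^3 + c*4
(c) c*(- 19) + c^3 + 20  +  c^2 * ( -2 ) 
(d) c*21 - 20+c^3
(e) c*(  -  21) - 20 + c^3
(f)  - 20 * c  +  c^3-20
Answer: e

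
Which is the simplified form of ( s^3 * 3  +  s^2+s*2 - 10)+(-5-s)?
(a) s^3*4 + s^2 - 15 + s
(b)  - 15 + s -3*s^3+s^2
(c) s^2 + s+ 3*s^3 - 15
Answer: c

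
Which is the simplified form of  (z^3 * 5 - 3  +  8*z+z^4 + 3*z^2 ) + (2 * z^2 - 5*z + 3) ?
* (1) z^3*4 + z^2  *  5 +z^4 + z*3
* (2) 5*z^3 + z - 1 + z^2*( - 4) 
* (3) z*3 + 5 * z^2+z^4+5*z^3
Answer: 3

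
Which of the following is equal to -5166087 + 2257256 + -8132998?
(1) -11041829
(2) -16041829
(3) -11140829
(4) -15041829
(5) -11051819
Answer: 1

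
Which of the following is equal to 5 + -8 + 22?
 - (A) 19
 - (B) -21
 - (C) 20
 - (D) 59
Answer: A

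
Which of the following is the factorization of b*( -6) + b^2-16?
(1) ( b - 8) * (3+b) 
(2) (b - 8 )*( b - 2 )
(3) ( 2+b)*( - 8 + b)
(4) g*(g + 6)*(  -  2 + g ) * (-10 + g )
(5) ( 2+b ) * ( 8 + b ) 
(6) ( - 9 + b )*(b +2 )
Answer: 3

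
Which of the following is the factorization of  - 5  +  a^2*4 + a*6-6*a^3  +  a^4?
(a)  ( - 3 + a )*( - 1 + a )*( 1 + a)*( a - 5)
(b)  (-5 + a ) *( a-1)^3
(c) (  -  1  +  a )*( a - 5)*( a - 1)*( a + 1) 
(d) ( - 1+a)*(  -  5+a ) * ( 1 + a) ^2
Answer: c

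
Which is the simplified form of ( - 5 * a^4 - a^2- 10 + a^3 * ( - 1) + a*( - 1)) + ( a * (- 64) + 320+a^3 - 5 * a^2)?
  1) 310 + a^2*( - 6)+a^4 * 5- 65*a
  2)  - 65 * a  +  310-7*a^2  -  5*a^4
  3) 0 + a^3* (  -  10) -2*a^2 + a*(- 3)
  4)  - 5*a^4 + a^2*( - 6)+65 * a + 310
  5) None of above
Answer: 5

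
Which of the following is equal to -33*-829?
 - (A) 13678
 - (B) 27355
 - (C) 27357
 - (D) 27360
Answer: C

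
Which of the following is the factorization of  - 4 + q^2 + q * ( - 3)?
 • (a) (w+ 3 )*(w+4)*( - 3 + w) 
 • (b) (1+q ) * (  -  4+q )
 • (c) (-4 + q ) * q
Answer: b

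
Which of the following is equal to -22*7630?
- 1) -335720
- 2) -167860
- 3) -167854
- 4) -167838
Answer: 2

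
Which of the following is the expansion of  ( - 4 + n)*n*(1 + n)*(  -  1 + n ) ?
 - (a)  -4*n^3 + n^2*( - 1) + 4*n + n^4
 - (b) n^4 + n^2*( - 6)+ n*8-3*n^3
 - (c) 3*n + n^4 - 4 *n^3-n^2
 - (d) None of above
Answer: a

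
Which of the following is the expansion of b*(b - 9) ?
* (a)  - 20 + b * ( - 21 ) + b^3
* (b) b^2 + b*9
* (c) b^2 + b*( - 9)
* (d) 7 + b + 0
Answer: c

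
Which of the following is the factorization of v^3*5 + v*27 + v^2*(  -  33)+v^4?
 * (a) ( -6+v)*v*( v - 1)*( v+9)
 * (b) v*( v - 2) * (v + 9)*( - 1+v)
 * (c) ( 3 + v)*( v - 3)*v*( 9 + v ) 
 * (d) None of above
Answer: d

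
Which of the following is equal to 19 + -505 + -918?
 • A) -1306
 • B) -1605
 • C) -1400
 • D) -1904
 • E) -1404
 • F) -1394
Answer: E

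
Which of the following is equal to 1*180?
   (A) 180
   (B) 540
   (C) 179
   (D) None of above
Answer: A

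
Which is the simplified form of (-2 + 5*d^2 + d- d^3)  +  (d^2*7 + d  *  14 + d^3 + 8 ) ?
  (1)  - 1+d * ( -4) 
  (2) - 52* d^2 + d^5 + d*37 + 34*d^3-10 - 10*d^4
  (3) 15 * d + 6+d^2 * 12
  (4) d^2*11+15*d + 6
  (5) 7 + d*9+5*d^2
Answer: 3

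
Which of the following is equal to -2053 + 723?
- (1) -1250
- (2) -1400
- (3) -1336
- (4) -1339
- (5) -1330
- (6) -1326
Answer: 5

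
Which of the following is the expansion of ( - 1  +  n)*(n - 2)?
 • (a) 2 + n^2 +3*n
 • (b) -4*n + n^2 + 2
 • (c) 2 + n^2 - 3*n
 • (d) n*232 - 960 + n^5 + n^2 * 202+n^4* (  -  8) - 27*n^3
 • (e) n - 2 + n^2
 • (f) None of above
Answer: c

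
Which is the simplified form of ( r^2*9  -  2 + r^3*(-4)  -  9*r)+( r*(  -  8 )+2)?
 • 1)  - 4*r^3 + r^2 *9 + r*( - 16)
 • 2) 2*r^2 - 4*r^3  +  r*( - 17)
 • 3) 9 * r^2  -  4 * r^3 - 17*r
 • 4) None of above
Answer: 3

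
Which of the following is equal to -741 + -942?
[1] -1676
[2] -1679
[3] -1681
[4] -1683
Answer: 4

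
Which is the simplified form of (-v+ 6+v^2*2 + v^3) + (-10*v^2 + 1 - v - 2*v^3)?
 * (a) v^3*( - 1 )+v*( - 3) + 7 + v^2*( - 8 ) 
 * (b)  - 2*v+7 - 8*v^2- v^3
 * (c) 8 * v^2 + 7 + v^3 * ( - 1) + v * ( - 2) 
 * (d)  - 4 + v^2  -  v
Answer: b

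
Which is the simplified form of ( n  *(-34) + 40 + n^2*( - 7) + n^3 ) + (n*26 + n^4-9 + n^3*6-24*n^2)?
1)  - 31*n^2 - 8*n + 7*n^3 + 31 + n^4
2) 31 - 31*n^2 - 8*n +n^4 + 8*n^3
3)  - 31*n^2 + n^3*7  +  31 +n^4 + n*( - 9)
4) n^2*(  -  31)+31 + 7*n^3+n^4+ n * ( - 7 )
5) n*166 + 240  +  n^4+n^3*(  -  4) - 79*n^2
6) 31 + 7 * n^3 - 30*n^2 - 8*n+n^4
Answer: 1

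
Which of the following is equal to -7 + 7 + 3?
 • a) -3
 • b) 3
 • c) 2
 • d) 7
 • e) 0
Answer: b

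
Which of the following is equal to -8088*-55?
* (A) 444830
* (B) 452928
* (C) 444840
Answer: C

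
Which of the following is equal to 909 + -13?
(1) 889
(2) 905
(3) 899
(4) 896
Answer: 4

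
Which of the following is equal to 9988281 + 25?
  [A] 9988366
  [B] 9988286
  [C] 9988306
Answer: C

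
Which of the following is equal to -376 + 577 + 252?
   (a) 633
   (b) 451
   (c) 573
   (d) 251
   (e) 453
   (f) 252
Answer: e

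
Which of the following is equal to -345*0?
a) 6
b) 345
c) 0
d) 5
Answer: c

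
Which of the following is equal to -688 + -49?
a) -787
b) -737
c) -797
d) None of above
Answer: b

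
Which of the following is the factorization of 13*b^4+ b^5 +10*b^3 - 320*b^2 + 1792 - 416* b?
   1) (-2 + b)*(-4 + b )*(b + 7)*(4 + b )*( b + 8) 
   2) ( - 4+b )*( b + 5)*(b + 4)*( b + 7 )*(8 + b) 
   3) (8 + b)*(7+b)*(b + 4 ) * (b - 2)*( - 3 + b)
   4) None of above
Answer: 1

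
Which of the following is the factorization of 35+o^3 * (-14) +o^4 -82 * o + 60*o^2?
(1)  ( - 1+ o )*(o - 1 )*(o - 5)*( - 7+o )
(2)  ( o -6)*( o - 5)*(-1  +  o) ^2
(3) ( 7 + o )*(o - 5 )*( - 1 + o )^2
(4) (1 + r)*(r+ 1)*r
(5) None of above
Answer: 1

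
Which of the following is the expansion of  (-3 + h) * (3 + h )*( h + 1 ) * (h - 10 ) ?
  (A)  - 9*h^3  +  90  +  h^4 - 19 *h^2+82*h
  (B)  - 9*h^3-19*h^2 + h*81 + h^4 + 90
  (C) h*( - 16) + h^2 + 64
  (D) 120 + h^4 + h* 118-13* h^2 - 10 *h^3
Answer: B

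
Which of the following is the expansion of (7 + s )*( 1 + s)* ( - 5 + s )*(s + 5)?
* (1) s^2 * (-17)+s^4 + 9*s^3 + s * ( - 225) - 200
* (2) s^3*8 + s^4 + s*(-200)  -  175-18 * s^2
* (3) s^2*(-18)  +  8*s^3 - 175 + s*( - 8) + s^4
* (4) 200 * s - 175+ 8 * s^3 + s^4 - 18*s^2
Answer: 2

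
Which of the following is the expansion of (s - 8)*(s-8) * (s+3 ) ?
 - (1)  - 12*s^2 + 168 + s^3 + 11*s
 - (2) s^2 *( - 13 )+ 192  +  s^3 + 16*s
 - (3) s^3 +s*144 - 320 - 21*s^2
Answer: 2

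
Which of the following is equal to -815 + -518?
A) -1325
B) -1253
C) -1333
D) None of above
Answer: C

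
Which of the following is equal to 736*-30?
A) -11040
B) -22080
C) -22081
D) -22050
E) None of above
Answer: B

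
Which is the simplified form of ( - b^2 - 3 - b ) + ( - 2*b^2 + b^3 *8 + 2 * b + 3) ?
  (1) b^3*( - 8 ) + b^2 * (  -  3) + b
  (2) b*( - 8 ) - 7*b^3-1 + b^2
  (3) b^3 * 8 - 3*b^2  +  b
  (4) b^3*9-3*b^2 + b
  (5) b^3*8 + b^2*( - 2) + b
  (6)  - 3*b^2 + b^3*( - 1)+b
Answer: 3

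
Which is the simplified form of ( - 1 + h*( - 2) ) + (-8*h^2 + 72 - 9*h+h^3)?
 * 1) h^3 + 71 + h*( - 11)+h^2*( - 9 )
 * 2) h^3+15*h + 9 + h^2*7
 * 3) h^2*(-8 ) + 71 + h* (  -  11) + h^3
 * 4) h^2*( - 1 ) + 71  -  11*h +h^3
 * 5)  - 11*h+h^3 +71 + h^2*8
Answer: 3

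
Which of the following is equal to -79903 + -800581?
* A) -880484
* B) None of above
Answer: A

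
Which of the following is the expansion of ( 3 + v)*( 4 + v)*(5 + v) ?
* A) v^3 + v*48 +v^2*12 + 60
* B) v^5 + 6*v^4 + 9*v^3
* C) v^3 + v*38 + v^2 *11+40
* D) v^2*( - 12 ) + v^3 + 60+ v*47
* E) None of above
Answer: E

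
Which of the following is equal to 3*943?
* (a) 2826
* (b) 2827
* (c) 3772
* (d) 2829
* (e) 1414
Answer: d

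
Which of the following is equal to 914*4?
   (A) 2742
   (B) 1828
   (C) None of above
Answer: C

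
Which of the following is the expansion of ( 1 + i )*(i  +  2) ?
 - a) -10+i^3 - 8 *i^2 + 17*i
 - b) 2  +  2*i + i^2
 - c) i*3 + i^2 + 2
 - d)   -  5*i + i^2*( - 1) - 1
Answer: c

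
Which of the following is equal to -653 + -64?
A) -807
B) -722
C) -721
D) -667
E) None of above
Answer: E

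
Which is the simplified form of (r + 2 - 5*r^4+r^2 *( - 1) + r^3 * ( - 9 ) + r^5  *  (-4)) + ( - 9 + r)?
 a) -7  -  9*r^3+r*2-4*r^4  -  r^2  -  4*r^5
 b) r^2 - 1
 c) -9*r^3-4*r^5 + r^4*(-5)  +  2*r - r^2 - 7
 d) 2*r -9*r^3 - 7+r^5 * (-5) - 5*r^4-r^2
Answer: c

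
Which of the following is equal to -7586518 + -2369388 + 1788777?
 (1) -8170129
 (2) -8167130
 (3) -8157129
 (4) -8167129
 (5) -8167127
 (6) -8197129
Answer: 4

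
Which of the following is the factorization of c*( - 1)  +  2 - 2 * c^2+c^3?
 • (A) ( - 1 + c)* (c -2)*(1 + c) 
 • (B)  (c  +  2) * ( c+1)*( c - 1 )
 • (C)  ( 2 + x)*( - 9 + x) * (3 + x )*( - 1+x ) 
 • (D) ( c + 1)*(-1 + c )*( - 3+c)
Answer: A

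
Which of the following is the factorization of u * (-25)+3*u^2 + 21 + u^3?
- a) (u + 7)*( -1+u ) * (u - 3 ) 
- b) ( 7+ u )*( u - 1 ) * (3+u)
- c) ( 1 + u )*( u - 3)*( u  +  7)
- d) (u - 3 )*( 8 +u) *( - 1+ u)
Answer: a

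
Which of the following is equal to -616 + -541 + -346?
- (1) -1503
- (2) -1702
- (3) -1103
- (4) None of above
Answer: 1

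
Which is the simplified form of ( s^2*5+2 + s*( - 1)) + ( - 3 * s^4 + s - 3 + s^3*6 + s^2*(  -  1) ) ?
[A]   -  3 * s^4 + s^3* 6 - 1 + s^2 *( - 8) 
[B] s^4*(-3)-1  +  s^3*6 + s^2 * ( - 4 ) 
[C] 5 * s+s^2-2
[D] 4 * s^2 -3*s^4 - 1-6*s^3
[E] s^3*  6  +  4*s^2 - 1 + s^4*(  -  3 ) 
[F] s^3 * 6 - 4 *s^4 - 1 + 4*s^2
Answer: E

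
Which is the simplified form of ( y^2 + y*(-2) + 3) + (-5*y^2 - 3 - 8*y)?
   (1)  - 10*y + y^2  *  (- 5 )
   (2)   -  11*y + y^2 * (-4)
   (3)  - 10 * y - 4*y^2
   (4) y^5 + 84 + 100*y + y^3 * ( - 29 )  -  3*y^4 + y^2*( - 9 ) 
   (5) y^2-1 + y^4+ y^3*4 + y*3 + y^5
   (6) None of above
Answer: 3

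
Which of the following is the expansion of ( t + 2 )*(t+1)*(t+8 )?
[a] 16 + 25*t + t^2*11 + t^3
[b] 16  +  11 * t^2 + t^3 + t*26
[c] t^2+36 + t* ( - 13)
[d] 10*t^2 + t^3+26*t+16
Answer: b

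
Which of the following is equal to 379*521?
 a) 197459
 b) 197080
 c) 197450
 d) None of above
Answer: a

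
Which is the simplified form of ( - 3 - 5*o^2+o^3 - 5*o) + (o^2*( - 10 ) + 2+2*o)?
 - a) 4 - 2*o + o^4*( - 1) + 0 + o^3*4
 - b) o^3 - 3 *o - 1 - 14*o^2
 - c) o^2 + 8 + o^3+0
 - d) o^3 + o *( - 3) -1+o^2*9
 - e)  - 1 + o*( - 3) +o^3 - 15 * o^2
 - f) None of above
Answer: e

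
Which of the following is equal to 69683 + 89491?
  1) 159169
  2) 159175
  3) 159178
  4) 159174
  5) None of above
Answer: 4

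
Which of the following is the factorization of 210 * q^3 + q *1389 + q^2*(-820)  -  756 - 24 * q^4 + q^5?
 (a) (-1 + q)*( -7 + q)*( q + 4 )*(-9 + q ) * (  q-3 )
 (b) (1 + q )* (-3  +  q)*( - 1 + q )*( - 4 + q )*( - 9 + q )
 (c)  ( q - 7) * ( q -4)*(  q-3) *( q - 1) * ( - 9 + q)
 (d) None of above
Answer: c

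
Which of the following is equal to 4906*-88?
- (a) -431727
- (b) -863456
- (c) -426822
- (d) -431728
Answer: d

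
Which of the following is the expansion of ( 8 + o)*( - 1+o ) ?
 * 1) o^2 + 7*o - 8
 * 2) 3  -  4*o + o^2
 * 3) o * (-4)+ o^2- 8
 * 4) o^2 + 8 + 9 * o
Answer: 1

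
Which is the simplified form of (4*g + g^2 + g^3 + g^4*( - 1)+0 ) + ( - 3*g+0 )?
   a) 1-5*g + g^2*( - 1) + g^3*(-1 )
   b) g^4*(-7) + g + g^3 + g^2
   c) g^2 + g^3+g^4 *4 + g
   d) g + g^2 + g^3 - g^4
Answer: d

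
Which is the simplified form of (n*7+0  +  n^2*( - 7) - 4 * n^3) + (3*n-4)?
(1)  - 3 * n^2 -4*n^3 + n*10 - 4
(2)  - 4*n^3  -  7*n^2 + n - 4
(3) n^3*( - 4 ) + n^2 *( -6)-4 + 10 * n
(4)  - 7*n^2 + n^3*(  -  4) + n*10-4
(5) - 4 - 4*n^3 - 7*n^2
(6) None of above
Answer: 4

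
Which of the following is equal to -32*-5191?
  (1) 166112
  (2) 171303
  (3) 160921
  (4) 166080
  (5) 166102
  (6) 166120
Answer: 1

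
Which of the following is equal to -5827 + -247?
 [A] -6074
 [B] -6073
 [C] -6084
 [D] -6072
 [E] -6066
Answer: A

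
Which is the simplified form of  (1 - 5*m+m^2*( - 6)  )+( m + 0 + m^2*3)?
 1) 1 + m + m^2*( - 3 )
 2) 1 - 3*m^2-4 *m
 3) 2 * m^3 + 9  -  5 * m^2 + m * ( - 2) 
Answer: 2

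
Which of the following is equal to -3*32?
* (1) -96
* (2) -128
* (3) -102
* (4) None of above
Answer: 1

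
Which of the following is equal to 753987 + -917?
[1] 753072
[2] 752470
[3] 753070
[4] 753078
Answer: 3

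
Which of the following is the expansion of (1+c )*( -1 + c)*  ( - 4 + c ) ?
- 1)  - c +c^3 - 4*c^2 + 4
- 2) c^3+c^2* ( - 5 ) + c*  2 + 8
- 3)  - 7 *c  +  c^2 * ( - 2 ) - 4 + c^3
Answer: 1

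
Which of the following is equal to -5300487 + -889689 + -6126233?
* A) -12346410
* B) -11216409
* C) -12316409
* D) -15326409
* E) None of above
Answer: C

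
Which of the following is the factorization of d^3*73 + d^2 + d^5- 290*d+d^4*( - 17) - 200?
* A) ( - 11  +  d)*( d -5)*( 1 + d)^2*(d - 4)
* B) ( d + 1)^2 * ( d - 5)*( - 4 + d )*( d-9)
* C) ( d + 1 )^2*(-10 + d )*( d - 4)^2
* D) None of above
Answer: D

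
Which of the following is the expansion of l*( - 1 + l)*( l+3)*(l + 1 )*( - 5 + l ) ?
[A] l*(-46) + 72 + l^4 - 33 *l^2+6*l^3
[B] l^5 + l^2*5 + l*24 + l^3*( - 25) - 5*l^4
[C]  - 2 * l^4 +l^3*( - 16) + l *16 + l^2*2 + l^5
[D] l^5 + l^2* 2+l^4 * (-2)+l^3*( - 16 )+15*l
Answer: D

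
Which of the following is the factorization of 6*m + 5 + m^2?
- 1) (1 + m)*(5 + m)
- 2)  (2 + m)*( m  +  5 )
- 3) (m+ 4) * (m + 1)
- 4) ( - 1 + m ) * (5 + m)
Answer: 1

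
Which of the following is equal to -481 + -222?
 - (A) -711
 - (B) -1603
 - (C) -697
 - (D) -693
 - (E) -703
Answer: E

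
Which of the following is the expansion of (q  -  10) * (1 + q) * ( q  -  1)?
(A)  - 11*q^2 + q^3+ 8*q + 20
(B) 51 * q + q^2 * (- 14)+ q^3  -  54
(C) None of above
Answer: C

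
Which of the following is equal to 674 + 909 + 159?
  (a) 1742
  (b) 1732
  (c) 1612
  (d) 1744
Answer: a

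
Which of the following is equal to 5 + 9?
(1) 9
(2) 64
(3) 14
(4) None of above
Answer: 3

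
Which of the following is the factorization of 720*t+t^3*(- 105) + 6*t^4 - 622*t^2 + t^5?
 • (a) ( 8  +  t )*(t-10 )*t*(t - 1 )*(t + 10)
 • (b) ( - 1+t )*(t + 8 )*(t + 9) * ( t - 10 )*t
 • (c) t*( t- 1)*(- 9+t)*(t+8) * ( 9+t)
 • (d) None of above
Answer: b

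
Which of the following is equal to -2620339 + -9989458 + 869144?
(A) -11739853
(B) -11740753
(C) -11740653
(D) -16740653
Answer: C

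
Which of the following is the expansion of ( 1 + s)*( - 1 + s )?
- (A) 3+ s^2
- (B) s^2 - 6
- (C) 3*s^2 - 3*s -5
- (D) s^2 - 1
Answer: D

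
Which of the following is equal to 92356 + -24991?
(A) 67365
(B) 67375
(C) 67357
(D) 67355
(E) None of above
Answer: A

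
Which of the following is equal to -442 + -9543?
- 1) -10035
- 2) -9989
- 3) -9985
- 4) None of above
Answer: 3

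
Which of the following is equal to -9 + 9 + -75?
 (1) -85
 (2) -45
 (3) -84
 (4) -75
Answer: 4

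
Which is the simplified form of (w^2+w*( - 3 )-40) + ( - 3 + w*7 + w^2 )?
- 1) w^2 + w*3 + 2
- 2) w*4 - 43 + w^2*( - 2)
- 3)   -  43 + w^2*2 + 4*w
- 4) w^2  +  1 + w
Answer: 3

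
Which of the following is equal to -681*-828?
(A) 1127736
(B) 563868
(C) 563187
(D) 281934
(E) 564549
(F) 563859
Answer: B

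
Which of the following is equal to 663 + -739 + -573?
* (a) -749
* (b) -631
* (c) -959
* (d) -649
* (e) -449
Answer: d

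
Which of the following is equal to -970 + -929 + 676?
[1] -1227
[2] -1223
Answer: 2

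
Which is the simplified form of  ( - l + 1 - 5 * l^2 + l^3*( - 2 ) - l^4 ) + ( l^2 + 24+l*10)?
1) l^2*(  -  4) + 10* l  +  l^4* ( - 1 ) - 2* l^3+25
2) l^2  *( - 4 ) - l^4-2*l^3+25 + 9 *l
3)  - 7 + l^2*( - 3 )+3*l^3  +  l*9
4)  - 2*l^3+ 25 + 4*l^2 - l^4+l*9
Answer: 2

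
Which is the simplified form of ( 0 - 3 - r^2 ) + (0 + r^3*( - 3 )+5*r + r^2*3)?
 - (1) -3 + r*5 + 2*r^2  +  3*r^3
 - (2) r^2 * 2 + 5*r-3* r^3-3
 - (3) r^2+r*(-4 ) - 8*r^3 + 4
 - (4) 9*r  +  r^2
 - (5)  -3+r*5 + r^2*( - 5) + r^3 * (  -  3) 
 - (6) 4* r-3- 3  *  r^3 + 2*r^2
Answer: 2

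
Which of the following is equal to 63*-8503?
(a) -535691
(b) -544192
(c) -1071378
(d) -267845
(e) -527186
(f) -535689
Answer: f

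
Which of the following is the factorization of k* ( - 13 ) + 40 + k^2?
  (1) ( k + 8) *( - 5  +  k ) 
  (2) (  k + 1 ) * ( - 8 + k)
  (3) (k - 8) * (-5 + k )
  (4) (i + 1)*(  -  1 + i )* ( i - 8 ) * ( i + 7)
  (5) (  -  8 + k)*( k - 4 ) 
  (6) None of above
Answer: 3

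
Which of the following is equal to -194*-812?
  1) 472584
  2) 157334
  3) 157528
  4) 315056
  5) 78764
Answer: 3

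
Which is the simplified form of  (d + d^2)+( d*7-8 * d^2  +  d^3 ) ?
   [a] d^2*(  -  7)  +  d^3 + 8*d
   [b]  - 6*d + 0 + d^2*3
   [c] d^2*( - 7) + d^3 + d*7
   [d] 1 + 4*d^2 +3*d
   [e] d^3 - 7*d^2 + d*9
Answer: a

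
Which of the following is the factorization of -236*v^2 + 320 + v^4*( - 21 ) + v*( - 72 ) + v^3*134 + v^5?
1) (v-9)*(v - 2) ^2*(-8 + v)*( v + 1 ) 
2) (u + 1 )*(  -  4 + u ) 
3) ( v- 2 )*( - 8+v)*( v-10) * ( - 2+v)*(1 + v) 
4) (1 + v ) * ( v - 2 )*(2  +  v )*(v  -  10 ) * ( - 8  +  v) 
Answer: 3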